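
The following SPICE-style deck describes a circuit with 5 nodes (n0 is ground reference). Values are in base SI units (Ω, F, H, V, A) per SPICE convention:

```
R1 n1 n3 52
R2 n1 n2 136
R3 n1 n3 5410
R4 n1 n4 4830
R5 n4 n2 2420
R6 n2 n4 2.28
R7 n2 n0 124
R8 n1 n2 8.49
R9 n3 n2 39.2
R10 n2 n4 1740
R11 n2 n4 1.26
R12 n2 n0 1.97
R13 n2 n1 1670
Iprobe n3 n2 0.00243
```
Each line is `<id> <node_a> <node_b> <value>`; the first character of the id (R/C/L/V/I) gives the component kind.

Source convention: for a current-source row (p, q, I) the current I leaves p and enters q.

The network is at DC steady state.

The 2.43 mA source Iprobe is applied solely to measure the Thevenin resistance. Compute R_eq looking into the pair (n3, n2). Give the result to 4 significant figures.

Apply KCL at each of the 4 non-ground nodes and solve the resulting linear system.
Node n1: branches {R1, R2, R3, R4, R8, R13} → V_1 = -0.007667
Node n2: branches {R2, R5, R6, R7, R8, R9, R10, R11, R12, R13, Iprobe} → V_2 = 0.000
Node n3: branches {R1, R3, R9, Iprobe} → V_3 = -0.05740
Node n4: branches {R4, R5, R6, R10, R11} → V_4 = -1.287e-06

R_eq = 23.62 Ω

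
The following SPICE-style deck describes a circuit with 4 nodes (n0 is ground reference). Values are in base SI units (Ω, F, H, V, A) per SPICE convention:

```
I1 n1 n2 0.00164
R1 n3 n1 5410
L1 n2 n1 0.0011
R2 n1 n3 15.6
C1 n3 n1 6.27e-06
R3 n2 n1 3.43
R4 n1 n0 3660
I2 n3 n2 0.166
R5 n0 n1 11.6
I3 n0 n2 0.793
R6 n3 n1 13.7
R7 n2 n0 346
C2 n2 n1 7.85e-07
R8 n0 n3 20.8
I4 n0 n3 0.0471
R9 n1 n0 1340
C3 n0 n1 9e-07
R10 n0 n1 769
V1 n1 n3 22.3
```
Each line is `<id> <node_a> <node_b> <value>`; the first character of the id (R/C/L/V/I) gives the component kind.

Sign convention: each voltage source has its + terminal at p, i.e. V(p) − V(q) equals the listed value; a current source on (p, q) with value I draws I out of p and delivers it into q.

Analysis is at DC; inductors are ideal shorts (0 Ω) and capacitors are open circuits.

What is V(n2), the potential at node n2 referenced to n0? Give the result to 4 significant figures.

13.71 V

MNA unknowns: 3 node voltages V₁..V_3 plus 2 source currents (L1, V1)
I1: z[1]−=0.00164, z[2]+=0.00164
R1: Y=0.0001848 on G[3,1]
L1: row V2−V1=0, i_L1 at 2,1
R2: Y=0.06410 on G[1,3]
C1: Y=0.000 on G[3,1]
R3: Y=0.2915 on G[2,1]
R4: Y=0.0002732 on G[1,0]
I2: z[3]−=0.166, z[2]+=0.166
R5: Y=0.08621 on G[0,1]
I3: z[0]−=0.793, z[2]+=0.793
R6: Y=0.07299 on G[3,1]
R7: Y=0.002890 on G[2,0]
C2: Y=0.000 on G[2,1]
R8: Y=0.04808 on G[0,3]
I4: z[0]−=0.0471, z[3]+=0.0471
R9: Y=0.0007463 on G[1,0]
C3: Y=0.000 on G[0,1]
R10: Y=0.001300 on G[0,1]
V1: row V1−V3=22.3, i_V1 at 1,3
solve → V1=13.71, V2=13.71, V3=-8.592
aux → i_L1=0.9210, i_V1=-3.356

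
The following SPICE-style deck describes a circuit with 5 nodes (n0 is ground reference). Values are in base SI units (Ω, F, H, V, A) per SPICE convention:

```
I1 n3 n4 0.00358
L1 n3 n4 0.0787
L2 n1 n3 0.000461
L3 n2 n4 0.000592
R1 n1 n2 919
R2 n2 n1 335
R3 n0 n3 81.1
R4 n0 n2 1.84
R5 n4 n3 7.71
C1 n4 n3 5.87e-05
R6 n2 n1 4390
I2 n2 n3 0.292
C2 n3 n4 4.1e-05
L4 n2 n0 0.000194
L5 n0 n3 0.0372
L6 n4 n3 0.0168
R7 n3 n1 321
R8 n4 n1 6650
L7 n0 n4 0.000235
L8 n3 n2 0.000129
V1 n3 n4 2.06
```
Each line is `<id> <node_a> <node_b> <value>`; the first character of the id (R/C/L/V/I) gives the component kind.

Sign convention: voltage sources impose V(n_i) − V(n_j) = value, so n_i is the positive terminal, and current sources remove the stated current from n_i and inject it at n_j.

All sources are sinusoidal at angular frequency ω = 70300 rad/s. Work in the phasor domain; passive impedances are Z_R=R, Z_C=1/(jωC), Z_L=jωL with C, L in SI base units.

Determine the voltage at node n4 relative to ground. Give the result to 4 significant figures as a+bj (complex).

-1.155+1.291j V

Apply KCL at each of the 4 non-ground nodes and solve the resulting linear system.
Node n1: branches {L2, R1, R2, R6, R7, R8} → V_1 = 1.061+1.097j
Node n2: branches {L3, R1, R2, R4, R6, I2, L4, L8} → V_2 = -0.1414-0.1764j
Node n3: branches {I1, L1, L2, R3, R5, C1, I2, C2, L5, L6, R7, L8, V1} → V_3 = 0.9046+1.291j
Node n4: branches {I1, L1, L3, R5, C1, C2, L6, R8, L7, V1} → V_4 = -1.155+1.291j
Source currents: i(V1)=-0.1577-14.34j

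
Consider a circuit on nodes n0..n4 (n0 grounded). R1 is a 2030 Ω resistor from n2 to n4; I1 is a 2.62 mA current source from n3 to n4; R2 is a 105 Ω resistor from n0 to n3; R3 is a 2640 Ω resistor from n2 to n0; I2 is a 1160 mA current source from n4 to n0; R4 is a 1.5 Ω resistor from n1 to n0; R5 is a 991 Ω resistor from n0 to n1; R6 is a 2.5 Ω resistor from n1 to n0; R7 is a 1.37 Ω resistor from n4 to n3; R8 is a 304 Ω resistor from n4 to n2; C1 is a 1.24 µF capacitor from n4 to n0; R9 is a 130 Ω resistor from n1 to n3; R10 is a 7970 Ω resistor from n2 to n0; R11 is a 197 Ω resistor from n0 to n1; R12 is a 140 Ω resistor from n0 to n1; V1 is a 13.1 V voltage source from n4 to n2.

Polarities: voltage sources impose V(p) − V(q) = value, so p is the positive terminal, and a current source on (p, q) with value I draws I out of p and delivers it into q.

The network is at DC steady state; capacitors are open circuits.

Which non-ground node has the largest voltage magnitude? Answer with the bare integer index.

2

Element admittances at DC:
  Y(R1) = 0.0004926 S between n2,n4
  I1: injects 0.00262 A into n4 (from n3)
  Y(R2) = 0.009524 S between n0,n3
  Y(R3) = 0.0003788 S between n2,n0
  I2: injects 1.16 A into n0 (from n4)
  Y(R4) = 0.6667 S between n1,n0
  Y(R5) = 0.001009 S between n0,n1
  Y(R6) = 0.4000 S between n1,n0
  Y(R7) = 0.7299 S between n4,n3
  Y(R8) = 0.003289 S between n4,n2
  Y(C1) = 0.000 S between n4,n0
  Y(R9) = 0.007692 S between n1,n3
  Y(R10) = 0.0001255 S between n2,n0
  Y(R11) = 0.005076 S between n0,n1
  Y(R12) = 0.007143 S between n0,n1
  V1: constraint V(n4)−V(n2) = 13.1
Assemble and solve the 5×5 MNA system:
  V(n1)=-0.4615  V(n2)=-79.88  V(n3)=-65.25  V(n4)=-66.78
  i(V1)=-0.08982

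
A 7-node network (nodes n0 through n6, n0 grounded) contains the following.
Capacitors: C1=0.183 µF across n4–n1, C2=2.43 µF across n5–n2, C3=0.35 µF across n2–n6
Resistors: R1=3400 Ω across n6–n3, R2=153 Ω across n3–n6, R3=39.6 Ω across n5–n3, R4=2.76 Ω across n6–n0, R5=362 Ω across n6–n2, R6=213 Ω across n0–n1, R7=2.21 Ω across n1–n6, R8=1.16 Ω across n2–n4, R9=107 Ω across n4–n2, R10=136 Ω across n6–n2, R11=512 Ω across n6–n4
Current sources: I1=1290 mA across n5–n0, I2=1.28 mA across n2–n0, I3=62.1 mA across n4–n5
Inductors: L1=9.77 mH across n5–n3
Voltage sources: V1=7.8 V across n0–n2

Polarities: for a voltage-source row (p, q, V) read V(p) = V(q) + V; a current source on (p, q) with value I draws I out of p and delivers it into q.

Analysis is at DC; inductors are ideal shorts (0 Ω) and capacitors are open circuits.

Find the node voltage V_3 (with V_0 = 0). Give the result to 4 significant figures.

-183.3 V

MNA unknowns: 6 node voltages V₁..V_6 plus 2 source currents (L1, V1)
C1: Y=0.000 on G[4,1]
R1: Y=0.0002941 on G[6,3]
R2: Y=0.006536 on G[3,6]
R3: Y=0.02525 on G[5,3]
C2: Y=0.000 on G[5,2]
I1: z[5]−=1.29, z[0]+=1.29
R4: Y=0.3623 on G[6,0]
R5: Y=0.002762 on G[6,2]
R6: Y=0.004695 on G[0,1]
R7: Y=0.4525 on G[1,6]
I2: z[2]−=0.00128, z[0]+=0.00128
C3: Y=0.000 on G[2,6]
R8: Y=0.8621 on G[2,4]
I3: z[4]−=0.0621, z[5]+=0.0621
R9: Y=0.009346 on G[4,2]
R10: Y=0.007353 on G[6,2]
L1: row V5−V3=0, i_L1 at 5,3
R11: Y=0.001953 on G[6,4]
V1: row V0−V2=7.8, i_V1 at 0,2
solve → V1=-3.452, V2=-7.800, V3=-183.3, V4=-7.861, V5=-183.3, V6=-3.488
aux → i_L1=-1.228, i_V1=0.01122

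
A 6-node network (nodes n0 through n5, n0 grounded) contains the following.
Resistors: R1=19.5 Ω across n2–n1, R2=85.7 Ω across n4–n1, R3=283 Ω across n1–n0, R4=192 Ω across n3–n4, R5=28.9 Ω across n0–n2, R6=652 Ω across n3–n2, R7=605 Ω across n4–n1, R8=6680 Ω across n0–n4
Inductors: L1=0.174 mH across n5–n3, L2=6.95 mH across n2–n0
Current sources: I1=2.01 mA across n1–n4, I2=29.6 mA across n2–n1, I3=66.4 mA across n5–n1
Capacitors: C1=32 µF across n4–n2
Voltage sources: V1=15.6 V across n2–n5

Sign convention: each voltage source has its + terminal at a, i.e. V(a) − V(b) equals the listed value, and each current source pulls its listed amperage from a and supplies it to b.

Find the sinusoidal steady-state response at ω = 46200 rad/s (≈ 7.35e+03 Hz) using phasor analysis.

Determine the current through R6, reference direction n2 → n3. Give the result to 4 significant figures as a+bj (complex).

0.02386-0.001293j A

MNA unknowns: 5 node voltages V₁..V_5 plus 1 source current (V1)
R1: Y=0.05128+0.000j on G[2,1]
L1: Y=0.000-0.1244j on G[5,3]
L2: Y=0.000-0.003114j on G[2,0]
I1: z[1]−=0.00201, z[4]+=0.00201
R2: Y=0.01167+0.000j on G[4,1]
I2: z[2]−=0.0296, z[1]+=0.0296
R3: Y=0.003534+0.000j on G[1,0]
R4: Y=0.005208+0.000j on G[3,4]
R5: Y=0.03460+0.000j on G[0,2]
R6: Y=0.001534+0.000j on G[3,2]
C1: Y=0.000+1.478j on G[4,2]
R7: Y=0.001653+0.000j on G[4,1]
I3: z[5]−=0.0664, z[1]+=0.0664
R8: Y=0.0001497+0.000j on G[0,4]
V1: row V2−V5=15.6, i_V1 at 2,5
solve → V1=1.259-0.002694j, V2=-0.1271-0.01129j, V3=-15.68+0.8319j, V4=-0.1245+0.02968j, V5=-15.73-0.01129j
aux → i_V1=-0.03849+0.005472j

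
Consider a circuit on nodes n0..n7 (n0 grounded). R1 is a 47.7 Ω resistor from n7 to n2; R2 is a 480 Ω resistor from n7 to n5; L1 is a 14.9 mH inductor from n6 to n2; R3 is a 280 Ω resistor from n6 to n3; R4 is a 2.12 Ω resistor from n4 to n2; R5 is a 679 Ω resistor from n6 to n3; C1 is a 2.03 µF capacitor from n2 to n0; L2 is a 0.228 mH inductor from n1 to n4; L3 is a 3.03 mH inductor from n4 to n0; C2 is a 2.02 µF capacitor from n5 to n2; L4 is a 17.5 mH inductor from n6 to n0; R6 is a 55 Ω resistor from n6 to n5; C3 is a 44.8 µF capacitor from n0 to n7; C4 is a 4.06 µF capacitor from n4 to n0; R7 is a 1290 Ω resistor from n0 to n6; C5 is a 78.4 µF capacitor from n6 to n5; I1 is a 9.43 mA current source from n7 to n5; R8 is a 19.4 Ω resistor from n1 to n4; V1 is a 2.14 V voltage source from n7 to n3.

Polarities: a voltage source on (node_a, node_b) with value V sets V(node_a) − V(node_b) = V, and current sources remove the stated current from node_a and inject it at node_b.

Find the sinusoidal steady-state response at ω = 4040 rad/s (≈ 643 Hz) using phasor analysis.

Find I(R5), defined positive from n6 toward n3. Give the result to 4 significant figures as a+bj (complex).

Apply KCL at each of the 7 non-ground nodes and solve the resulting linear system.
Node n1: branches {L2, R8} → V_1 = -0.002578-0.004642j
Node n2: branches {R1, L1, R4, C1, C2} → V_2 = -0.003220-0.004285j
Node n3: branches {R3, R5, V1} → V_3 = -2.142-0.006639j
Node n4: branches {R4, L2, L3, C4, R8} → V_4 = -0.002578-0.004642j
Node n5: branches {R2, C2, R6, C5, I1} → V_5 = -0.02075-0.09221j
Node n6: branches {L1, R3, R5, L4, R6, R7, C5} → V_6 = -0.02335-0.06473j
Node n7: branches {R1, R2, C3, I1, V1} → V_7 = -0.002331-0.006639j
Source currents: i(V1)=-0.01069+0.0002930j

0.003121-8.555e-05j A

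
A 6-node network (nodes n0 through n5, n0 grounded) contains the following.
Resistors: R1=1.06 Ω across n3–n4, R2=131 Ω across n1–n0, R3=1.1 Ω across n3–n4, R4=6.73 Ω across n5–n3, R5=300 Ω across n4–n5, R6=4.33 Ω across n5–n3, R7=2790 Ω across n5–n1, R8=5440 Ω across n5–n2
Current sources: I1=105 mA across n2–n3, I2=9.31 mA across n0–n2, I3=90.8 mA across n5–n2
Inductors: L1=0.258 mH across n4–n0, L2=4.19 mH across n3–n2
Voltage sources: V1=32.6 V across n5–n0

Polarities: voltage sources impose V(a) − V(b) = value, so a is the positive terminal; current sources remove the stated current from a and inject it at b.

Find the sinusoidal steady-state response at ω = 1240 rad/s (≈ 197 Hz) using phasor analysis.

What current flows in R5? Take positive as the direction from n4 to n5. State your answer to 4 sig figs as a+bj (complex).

-0.1075+0.01105j A

Element admittances at ω=1240 rad/s:
  Y(R1) = 0.9434+0.000j S between n3,n4
  I1: injects 0.105 A into n3 (from n2)
  Y(R2) = 0.007634+0.000j S between n1,n0
  Y(L1) = 0.000-3.126j S between n4,n0
  Y(L2) = 0.000-0.1925j S between n3,n2
  Y(R3) = 0.9091+0.000j S between n3,n4
  Y(R4) = 0.1486+0.000j S between n5,n3
  Y(R5) = 0.003333+0.000j S between n4,n5
  I2: injects 0.00931 A into n2 (from n0)
  Y(R6) = 0.2309+0.000j S between n5,n3
  I3: injects 0.0908 A into n2 (from n5)
  Y(R7) = 0.0003584+0.000j S between n5,n1
  Y(R8) = 0.0001838+0.000j S between n5,n2
  V1: constraint V(n5)−V(n0) = 32.6
Assemble and solve the 6×6 MNA system:
  V(n1)=1.462+0.000j  V(n2)=5.873+2.750j  V(n3)=5.871+2.750j  V(n4)=0.3376+3.314j  V(n5)=32.60+0.000j
  i(V1)=-10.36+1.055j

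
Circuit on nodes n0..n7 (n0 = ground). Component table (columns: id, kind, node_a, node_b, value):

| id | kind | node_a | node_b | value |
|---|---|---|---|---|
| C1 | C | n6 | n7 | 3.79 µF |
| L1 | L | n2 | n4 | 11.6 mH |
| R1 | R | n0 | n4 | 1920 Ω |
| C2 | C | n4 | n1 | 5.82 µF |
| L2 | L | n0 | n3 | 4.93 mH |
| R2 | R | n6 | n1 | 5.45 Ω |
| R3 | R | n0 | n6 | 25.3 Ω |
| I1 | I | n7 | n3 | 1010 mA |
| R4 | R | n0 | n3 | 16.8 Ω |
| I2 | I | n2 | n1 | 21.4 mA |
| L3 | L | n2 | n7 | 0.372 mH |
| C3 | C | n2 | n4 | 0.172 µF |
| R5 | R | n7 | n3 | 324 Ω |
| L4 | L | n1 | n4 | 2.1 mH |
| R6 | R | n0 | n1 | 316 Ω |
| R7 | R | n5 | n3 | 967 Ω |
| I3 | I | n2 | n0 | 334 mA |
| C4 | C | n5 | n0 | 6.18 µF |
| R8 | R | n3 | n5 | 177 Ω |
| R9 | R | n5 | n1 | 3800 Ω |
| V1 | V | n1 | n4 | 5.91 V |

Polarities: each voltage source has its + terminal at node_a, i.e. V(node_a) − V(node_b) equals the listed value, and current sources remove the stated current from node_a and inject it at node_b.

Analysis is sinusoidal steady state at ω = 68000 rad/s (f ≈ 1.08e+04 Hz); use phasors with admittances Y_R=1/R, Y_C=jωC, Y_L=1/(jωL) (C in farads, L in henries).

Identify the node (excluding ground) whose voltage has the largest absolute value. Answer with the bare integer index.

Element admittances at ω=68000 rad/s:
  Y(C1) = 0.000+0.2577j S between n6,n7
  Y(L1) = 0.000-0.001268j S between n2,n4
  Y(R1) = 0.0005208+0.000j S between n0,n4
  Y(C2) = 0.000+0.3958j S between n4,n1
  Y(L2) = 0.000-0.002983j S between n0,n3
  Y(R2) = 0.1835+0.000j S between n6,n1
  Y(R3) = 0.03953+0.000j S between n0,n6
  I1: injects 1.01 A into n3 (from n7)
  Y(R4) = 0.05952+0.000j S between n0,n3
  I2: injects 0.0214 A into n1 (from n2)
  Y(L3) = 0.000-0.03953j S between n2,n7
  Y(C3) = 0.000+0.01170j S between n2,n4
  Y(R5) = 0.003086+0.000j S between n7,n3
  Y(L4) = 0.000-0.007003j S between n1,n4
  Y(R6) = 0.003165+0.000j S between n0,n1
  Y(R7) = 0.001034+0.000j S between n5,n3
  I3: injects 0.334 A into n0 (from n2)
  Y(C4) = 0.000+0.4202j S between n5,n0
  Y(R8) = 0.005650+0.000j S between n3,n5
  Y(R9) = 0.0002632+0.000j S between n5,n1
  V1: constraint V(n1)−V(n4) = 5.91
Assemble and solve the 8×8 MNA system:
  V(n1)=-26.94+0.03725j  V(n2)=-26.65-5.810j  V(n3)=13.28+0.7635j  V(n4)=-32.85+0.03725j  V(n5)=0.01538-0.1942j  V(n6)=-27.99-0.3142j  V(n7)=-28.29+4.723j
  i(V1)=-0.07809-2.362j

4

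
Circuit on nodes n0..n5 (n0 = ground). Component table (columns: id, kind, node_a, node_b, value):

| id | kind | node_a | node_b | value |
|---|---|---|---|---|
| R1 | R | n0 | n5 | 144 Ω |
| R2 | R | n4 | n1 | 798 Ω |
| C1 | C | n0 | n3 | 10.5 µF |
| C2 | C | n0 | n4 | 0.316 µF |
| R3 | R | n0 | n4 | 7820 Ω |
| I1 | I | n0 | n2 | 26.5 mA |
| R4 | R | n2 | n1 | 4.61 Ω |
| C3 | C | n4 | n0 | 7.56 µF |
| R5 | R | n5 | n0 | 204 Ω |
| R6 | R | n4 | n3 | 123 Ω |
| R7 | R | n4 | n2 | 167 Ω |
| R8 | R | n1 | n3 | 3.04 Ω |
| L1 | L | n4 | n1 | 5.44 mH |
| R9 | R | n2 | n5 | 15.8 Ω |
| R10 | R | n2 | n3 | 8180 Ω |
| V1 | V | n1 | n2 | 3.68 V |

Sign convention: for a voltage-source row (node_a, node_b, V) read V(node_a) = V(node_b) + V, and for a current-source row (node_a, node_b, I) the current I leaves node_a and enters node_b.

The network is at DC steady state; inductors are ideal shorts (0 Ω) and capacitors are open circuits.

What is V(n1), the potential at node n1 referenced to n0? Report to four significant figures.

6.256 V

Element admittances at DC:
  Y(R1) = 0.006944 S between n0,n5
  Y(R2) = 0.001253 S between n4,n1
  Y(C1) = 0.000 S between n0,n3
  Y(C2) = 0.000 S between n0,n4
  Y(R3) = 0.0001279 S between n0,n4
  I1: injects 0.0265 A into n2 (from n0)
  Y(R4) = 0.2169 S between n2,n1
  Y(C3) = 0.000 S between n4,n0
  Y(R5) = 0.004902 S between n5,n0
  Y(R6) = 0.008130 S between n4,n3
  Y(R7) = 0.005988 S between n4,n2
  Y(R8) = 0.3289 S between n1,n3
  L1: short n4↔n1 (DC inductor)
  Y(R9) = 0.06329 S between n2,n5
  Y(R10) = 0.0001222 S between n2,n3
  V1: constraint V(n1)−V(n2) = 3.68
Assemble and solve the 7×7 MNA system:
  V(n1)=6.256  V(n2)=2.576  V(n3)=6.254  V(n4)=6.256  V(n5)=2.169
  i(L1)=-0.02285  i(V1)=-0.8216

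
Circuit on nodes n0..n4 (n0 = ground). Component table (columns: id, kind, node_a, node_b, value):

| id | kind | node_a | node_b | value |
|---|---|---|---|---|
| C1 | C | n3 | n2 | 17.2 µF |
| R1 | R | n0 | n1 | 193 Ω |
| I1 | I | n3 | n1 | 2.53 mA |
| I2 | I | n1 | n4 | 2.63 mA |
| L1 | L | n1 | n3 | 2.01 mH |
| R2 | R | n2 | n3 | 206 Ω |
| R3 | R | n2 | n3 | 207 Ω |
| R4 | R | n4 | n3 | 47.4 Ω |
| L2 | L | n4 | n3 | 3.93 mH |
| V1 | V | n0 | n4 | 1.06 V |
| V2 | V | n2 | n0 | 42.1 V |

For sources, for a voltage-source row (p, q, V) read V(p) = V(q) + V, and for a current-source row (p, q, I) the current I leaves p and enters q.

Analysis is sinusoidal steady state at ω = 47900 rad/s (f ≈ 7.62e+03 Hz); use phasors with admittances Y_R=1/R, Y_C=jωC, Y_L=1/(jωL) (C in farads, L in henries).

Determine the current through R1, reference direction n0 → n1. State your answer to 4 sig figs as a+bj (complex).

Element admittances at ω=47900 rad/s:
  Y(C1) = 0.000+0.8239j S between n3,n2
  Y(R1) = 0.005181+0.000j S between n0,n1
  I1: injects 0.00253 A into n1 (from n3)
  I2: injects 0.00263 A into n4 (from n1)
  Y(L1) = 0.000-0.01039j S between n1,n3
  Y(R2) = 0.004854+0.000j S between n2,n3
  Y(R3) = 0.004831+0.000j S between n2,n3
  Y(R4) = 0.02110+0.000j S between n4,n3
  Y(L2) = 0.000-0.005312j S between n4,n3
  V1: constraint V(n0)−V(n4) = 1.06
  V2: constraint V(n2)−V(n0) = 42.1
Assemble and solve the 6×6 MNA system:
  V(n1)=34.51-15.88j  V(n2)=42.10+0.000j  V(n3)=42.43+1.346j  V(n4)=-1.060+0.000j
  i(V1)=-0.9273+0.2026j  i(V2)=-1.106+0.2849j

-0.1788+0.08227j A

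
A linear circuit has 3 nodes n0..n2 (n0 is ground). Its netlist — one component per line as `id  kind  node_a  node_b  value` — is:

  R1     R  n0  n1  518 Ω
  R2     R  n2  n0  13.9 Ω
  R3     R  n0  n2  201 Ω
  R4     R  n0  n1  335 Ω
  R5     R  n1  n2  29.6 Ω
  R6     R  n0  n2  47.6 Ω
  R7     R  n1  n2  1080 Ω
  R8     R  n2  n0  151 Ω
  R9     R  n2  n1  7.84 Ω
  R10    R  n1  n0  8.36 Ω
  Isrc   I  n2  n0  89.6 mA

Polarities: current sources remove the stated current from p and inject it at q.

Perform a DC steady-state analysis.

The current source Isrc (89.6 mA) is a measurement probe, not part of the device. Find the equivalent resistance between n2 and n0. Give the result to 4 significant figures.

R_eq = 5.714 Ω

Element admittances at DC:
  Y(R1) = 0.001931 S between n0,n1
  Y(R2) = 0.07194 S between n2,n0
  Y(R3) = 0.004975 S between n0,n2
  Y(R4) = 0.002985 S between n0,n1
  Y(R5) = 0.03378 S between n1,n2
  Y(R6) = 0.02101 S between n0,n2
  Y(R7) = 0.0009259 S between n1,n2
  Y(R8) = 0.006623 S between n2,n0
  Y(R9) = 0.1276 S between n2,n1
  Y(R10) = 0.1196 S between n1,n0
  Isrc: injects 0.0896 A into n0 (from n2)
Assemble and solve the 2×2 MNA system:
  V(n1)=-0.2897  V(n2)=-0.5120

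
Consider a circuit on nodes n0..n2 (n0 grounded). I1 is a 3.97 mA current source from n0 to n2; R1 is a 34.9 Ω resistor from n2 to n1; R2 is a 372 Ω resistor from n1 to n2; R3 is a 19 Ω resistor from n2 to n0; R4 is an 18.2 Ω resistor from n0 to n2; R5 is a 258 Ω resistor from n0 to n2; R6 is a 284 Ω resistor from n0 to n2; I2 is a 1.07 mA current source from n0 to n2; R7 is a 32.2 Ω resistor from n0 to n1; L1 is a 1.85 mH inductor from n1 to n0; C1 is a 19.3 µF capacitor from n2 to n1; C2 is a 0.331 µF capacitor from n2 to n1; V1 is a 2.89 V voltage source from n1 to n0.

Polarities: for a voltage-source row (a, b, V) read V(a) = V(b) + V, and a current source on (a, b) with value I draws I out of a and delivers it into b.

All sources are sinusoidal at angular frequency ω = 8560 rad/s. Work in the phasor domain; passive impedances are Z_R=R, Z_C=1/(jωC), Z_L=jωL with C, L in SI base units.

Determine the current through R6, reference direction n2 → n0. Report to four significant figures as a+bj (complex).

0.006780+0.003900j A

MNA unknowns: 2 node voltages V₁..V_2 plus 1 source current (V1)
I1: z[0]−=0.00397, z[2]+=0.00397
R1: Y=0.02865+0.000j on G[2,1]
R2: Y=0.002688+0.000j on G[1,2]
R3: Y=0.05263+0.000j on G[2,0]
R4: Y=0.05495+0.000j on G[0,2]
R5: Y=0.003876+0.000j on G[0,2]
R6: Y=0.003521+0.000j on G[0,2]
I2: z[0]−=0.00107, z[2]+=0.00107
R7: Y=0.03106+0.000j on G[0,1]
L1: Y=0.000-0.06315j on G[1,0]
C1: Y=0.000+0.1652j on G[2,1]
C2: Y=0.000+0.002833j on G[2,1]
V1: row V1−V0=2.89, i_V1 at 1,0
solve → V1=2.890+0.000j, V2=1.926+1.108j
aux → i_V1=-0.3061+0.05515j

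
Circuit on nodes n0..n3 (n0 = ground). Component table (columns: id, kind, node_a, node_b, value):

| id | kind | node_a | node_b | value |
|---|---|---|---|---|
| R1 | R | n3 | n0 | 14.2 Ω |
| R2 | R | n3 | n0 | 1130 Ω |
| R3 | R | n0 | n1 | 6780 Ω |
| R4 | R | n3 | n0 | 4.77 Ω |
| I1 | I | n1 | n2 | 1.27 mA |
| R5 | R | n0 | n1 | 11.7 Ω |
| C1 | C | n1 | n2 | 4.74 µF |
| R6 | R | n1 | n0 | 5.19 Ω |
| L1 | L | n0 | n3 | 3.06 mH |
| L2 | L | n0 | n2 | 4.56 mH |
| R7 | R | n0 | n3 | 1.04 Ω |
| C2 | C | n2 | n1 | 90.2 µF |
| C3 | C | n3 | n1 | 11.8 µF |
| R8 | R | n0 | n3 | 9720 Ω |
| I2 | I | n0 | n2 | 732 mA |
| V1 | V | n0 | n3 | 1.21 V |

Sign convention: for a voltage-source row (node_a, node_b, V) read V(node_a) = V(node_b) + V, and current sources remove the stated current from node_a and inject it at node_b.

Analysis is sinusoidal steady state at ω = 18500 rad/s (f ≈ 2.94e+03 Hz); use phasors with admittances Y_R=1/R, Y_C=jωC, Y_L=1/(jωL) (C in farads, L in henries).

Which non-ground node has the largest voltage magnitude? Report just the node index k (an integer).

2

MNA unknowns: 3 node voltages V₁..V_3 plus 1 source current (V1)
R1: Y=0.07042+0.000j on G[3,0]
R2: Y=0.0008850+0.000j on G[3,0]
R3: Y=0.0001475+0.000j on G[0,1]
R4: Y=0.2096+0.000j on G[3,0]
I1: z[1]−=0.00127, z[2]+=0.00127
R5: Y=0.08547+0.000j on G[0,1]
C1: Y=0.000+0.08769j on G[1,2]
R6: Y=0.1927+0.000j on G[1,0]
L1: Y=0.000-0.01766j on G[0,3]
L2: Y=0.000-0.01185j on G[0,2]
R7: Y=0.9615+0.000j on G[0,3]
C2: Y=0.000+1.669j on G[2,1]
C3: Y=0.000+0.2183j on G[3,1]
R8: Y=0.0001029+0.000j on G[0,3]
I2: z[0]−=0.732, z[2]+=0.732
V1: row V0−V3=1.21, i_V1 at 0,3
solve → V1=1.255-1.879j, V2=1.263-2.313j, V3=-1.210+0.000j
aux → i_V1=-1.914-0.5166j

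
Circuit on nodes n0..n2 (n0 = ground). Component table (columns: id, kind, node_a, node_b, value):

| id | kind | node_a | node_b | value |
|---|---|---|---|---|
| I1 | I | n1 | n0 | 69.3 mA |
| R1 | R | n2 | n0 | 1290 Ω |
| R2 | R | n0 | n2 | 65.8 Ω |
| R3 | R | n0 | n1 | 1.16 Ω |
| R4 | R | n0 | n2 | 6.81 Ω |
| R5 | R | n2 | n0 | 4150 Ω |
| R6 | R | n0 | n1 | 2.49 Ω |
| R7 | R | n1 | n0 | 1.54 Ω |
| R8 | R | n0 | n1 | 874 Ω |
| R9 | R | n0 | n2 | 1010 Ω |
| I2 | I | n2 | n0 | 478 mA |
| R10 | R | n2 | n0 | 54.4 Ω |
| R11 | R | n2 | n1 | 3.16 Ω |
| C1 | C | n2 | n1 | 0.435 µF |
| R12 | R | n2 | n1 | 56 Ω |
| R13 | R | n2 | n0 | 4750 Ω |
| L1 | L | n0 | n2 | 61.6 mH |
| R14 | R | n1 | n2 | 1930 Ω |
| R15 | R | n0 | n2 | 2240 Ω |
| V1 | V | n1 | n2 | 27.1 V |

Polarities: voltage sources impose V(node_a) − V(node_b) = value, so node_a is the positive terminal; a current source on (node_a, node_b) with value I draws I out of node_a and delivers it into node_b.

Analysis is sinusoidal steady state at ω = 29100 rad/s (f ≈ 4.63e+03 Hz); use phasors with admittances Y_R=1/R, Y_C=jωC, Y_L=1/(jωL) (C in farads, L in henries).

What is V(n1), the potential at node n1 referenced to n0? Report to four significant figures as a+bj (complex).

2.105-0.006649j V

Apply KCL at each of the 2 non-ground nodes and solve the resulting linear system.
Node n1: branches {I1, R3, R6, R7, R8, R11, C1, R12, R14, V1} → V_1 = 2.105-0.006649j
Node n2: branches {R1, R2, R4, R5, R9, I2, R10, R11, C1, R12, R13, L1, R14, R15, V1} → V_2 = -25.00-0.006649j
Source currents: i(V1)=-13.17-0.3303j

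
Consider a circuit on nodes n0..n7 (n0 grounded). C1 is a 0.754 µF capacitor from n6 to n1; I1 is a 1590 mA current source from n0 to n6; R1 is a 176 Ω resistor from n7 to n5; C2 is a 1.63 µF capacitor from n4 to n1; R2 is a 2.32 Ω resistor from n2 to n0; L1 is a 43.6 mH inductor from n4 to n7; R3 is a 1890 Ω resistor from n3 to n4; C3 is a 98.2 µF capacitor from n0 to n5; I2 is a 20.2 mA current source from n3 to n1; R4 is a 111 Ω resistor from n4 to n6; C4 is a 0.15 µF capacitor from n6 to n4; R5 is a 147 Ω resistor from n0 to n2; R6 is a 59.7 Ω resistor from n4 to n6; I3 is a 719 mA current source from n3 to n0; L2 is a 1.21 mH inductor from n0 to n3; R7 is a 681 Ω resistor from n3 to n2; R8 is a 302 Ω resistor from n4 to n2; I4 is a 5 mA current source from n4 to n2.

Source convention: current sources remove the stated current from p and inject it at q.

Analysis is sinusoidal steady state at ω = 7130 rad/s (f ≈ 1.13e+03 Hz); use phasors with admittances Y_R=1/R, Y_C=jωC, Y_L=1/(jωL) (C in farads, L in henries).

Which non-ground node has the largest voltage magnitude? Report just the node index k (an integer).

6

MNA unknowns: 7 node voltages V₁..V_7
C1: Y=0.000+0.005376j on G[6,1]
I1: z[0]−=1.59, z[6]+=1.59
R1: Y=0.005682+0.000j on G[7,5]
C2: Y=0.000+0.01162j on G[4,1]
R2: Y=0.4310+0.000j on G[2,0]
L1: Y=0.000-0.003217j on G[4,7]
R3: Y=0.0005291+0.000j on G[3,4]
C3: Y=0.000+0.7002j on G[0,5]
I2: z[3]−=0.0202, z[1]+=0.0202
R4: Y=0.009009+0.000j on G[4,6]
C4: Y=0.000+0.001069j on G[6,4]
R5: Y=0.006803+0.000j on G[0,2]
R6: Y=0.01675+0.000j on G[4,6]
I3: z[3]−=0.719, z[0]+=0.719
L2: Y=0.000-0.1159j on G[0,3]
R7: Y=0.001468+0.000j on G[3,2]
R8: Y=0.003311+0.000j on G[4,2]
I4: z[4]−=0.005, z[2]+=0.005
solve → V1=271.9+113.5j, V2=1.901+0.8666j, V3=-0.6396-5.188j, V4=252.9+118.1j, V5=-0.6478-0.9137j, V6=312.9+107.1j, V7=111.9-80.74j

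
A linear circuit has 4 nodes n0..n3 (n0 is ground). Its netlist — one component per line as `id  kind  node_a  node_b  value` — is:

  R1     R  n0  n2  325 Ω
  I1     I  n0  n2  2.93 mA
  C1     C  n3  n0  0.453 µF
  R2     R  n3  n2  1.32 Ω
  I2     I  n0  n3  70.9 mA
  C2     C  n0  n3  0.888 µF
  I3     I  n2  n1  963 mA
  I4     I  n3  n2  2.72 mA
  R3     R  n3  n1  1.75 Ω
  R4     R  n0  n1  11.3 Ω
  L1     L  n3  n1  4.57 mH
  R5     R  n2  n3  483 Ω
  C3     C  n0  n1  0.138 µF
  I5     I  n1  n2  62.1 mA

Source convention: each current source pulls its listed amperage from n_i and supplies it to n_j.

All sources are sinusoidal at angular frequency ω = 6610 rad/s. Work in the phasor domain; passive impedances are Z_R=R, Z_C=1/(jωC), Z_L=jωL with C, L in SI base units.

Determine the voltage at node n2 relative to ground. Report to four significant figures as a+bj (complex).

Element admittances at ω=6610 rad/s:
  Y(R1) = 0.003077+0.000j S between n0,n2
  I1: injects 0.00293 A into n2 (from n0)
  Y(C1) = 0.000+0.002994j S between n3,n0
  Y(R2) = 0.7576+0.000j S between n3,n2
  I2: injects 0.0709 A into n3 (from n0)
  Y(C2) = 0.000+0.005870j S between n0,n3
  I3: injects 0.963 A into n1 (from n2)
  I4: injects 0.00272 A into n2 (from n3)
  Y(R3) = 0.5714+0.000j S between n3,n1
  Y(R4) = 0.08850+0.000j S between n0,n1
  Y(L1) = 0.000-0.03310j S between n3,n1
  Y(R5) = 0.002070+0.000j S between n2,n3
  Y(C3) = 0.000+0.0009122j S between n0,n1
  I5: injects 0.0621 A into n2 (from n1)
Assemble and solve the 3×3 MNA system:
  V(n1)=0.8915+0.04616j  V(n2)=-1.714-0.02825j  V(n3)=-0.5427-0.02836j

-1.714-0.02825j V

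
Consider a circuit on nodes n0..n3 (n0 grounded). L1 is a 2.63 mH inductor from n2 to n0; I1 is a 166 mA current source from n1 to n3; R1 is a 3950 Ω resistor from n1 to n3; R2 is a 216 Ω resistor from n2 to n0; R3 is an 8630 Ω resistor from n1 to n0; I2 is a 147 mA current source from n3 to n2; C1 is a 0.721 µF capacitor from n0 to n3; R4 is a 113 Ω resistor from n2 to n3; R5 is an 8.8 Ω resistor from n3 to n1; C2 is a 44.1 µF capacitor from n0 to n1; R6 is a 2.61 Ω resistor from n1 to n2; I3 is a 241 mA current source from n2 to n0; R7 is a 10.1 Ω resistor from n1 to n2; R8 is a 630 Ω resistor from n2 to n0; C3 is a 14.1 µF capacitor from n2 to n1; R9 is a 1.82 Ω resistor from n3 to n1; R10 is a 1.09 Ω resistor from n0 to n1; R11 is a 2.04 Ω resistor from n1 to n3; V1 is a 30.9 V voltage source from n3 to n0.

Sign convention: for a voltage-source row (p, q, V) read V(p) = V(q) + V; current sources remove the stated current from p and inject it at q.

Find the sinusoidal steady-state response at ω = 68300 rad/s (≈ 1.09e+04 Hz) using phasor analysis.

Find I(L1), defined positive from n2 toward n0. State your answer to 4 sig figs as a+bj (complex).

MNA unknowns: 3 node voltages V₁..V_3 plus 1 source current (V1)
L1: Y=0.000-0.005567j on G[2,0]
I1: z[1]−=0.166, z[3]+=0.166
R1: Y=0.0002532+0.000j on G[1,3]
R2: Y=0.004630+0.000j on G[2,0]
R3: Y=0.0001159+0.000j on G[1,0]
I2: z[3]−=0.147, z[2]+=0.147
C1: Y=0.000+0.04924j on G[0,3]
R4: Y=0.008850+0.000j on G[2,3]
R5: Y=0.1136+0.000j on G[3,1]
C2: Y=0.000+3.012j on G[0,1]
R6: Y=0.3831+0.000j on G[1,2]
I3: z[2]−=0.241, z[0]+=0.241
R7: Y=0.09901+0.000j on G[1,2]
R8: Y=0.001587+0.000j on G[2,0]
C3: Y=0.000+0.9630j on G[2,1]
R9: Y=0.5495+0.000j on G[3,1]
R10: Y=0.9174+0.000j on G[0,1]
R11: Y=0.4902+0.000j on G[1,3]
V1: row V3−V0=30.9, i_V1 at 3,0
solve → V1=5.555-8.005j, V2=5.740-8.056j, V3=30.90+0.000j
aux → i_V1=-29.44-10.83j

-0.04485-0.03195j A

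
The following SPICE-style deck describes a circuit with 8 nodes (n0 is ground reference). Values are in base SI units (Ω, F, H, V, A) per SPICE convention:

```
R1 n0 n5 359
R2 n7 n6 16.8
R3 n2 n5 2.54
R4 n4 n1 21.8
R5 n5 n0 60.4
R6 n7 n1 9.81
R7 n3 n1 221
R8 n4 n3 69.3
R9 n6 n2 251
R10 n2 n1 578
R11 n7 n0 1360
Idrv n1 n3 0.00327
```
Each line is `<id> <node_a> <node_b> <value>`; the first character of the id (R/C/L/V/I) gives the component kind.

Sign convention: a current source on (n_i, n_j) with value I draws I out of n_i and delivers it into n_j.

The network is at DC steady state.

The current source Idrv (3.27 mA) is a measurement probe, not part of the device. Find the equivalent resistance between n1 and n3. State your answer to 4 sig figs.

MNA unknowns: 7 node voltages V₁..V_7
R1: Y=0.002786 on G[0,5]
R2: Y=0.05952 on G[7,6]
R3: Y=0.3937 on G[2,5]
R4: Y=0.04587 on G[4,1]
R5: Y=0.01656 on G[5,0]
R6: Y=0.1019 on G[7,1]
R7: Y=0.004525 on G[3,1]
R8: Y=0.01443 on G[4,3]
R9: Y=0.003984 on G[6,2]
R10: Y=0.001730 on G[2,1]
R11: Y=0.0007353 on G[7,0]
Idrv: z[1]−=0.00327, z[3]+=0.00327
solve → V1=0.000, V2=0.000, V3=0.2109, V4=0.05048, V5=0.000, V6=0.000, V7=0.000

R_eq = 64.51 Ω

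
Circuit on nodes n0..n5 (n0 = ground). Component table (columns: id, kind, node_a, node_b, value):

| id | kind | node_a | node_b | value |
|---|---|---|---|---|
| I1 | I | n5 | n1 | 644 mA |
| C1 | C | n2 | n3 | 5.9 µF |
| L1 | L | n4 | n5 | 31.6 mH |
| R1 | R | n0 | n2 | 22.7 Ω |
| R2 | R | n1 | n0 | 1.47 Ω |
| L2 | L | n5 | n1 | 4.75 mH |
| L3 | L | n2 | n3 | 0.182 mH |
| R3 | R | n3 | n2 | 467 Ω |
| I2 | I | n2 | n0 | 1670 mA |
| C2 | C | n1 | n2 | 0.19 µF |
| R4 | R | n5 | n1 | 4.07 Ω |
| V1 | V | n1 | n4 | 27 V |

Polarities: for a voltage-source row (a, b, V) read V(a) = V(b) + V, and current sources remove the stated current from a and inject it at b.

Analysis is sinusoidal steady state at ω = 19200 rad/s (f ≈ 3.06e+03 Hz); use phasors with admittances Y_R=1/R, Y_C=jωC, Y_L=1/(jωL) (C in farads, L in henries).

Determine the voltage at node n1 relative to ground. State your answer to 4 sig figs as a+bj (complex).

Element admittances at ω=19200 rad/s:
  I1: injects 0.644 A into n1 (from n5)
  Y(C1) = 0.000+0.1133j S between n2,n3
  Y(L1) = 0.000-0.001648j S between n4,n5
  Y(R1) = 0.04405+0.000j S between n0,n2
  Y(R2) = 0.6803+0.000j S between n1,n0
  Y(L2) = 0.000-0.01096j S between n5,n1
  Y(L3) = 0.000-0.2862j S between n2,n3
  Y(R3) = 0.002141+0.000j S between n3,n2
  I2: injects 1.67 A into n0 (from n2)
  Y(C2) = 0.000+0.003648j S between n1,n2
  Y(R4) = 0.2457+0.000j S between n5,n1
  V1: constraint V(n1)−V(n4) = 27
Assemble and solve the 6×6 MNA system:
  V(n1)=-0.01779-0.2017j  V(n2)=-37.63+3.115j  V(n3)=-37.63+3.115j  V(n4)=-27.02-0.2017j  V(n5)=-2.641-0.1553j
  i(V1)=-7.655e-05+0.04018j

-0.01779-0.2017j V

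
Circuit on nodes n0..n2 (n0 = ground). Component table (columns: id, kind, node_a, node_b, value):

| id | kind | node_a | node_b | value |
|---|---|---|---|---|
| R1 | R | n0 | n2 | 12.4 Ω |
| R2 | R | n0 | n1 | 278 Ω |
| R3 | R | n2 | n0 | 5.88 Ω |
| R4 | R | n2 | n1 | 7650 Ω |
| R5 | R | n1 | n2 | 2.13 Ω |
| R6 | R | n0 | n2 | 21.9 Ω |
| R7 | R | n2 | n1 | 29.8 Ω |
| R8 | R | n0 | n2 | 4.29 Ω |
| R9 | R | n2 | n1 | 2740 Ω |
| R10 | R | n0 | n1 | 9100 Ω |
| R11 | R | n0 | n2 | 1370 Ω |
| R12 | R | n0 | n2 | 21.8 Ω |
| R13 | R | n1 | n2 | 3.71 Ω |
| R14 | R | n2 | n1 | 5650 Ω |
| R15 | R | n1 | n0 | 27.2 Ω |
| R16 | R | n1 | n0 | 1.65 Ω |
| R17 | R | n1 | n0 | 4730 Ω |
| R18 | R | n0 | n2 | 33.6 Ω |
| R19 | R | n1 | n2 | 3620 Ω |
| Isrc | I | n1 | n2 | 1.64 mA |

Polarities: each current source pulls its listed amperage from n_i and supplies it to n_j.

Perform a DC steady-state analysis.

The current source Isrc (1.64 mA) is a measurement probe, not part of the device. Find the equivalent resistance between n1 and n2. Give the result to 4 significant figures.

R_eq = 0.9205 Ω

MNA unknowns: 2 node voltages V₁..V_2
R1: Y=0.08065 on G[0,2]
R2: Y=0.003597 on G[0,1]
R3: Y=0.1701 on G[2,0]
R4: Y=0.0001307 on G[2,1]
R5: Y=0.4695 on G[1,2]
R6: Y=0.04566 on G[0,2]
R7: Y=0.03356 on G[2,1]
R8: Y=0.2331 on G[0,2]
R9: Y=0.0003650 on G[2,1]
R10: Y=0.0001099 on G[0,1]
R11: Y=0.0007299 on G[0,2]
R12: Y=0.04587 on G[0,2]
R13: Y=0.2695 on G[1,2]
R14: Y=0.0001770 on G[2,1]
R15: Y=0.03676 on G[1,0]
R16: Y=0.6061 on G[1,0]
R17: Y=0.0002114 on G[1,0]
R18: Y=0.02976 on G[0,2]
R19: Y=0.0002762 on G[1,2]
Isrc: z[1]−=0.00164, z[2]+=0.00164
solve → V1=-0.0007302, V2=0.0007795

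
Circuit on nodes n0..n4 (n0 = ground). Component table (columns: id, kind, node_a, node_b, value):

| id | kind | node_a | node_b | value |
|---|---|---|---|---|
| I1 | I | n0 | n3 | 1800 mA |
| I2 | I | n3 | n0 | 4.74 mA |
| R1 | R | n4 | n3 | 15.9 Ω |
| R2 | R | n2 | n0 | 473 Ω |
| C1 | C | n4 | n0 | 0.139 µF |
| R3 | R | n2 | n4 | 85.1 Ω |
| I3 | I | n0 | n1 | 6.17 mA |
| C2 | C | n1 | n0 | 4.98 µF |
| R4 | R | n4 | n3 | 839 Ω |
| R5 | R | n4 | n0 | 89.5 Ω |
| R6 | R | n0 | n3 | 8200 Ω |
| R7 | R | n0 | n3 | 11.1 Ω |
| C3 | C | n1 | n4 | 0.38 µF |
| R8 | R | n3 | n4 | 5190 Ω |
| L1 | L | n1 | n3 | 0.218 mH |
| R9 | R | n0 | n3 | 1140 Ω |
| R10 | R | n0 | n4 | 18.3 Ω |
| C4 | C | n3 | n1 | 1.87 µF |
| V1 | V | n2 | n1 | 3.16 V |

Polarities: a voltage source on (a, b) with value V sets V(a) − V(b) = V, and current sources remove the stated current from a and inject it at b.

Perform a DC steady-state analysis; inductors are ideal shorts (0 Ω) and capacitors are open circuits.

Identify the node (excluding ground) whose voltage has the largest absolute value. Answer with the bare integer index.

2

Apply KCL at each of the 4 non-ground nodes and solve the resulting linear system.
Node n1: branches {I3, C2, C3, L1, C4, V1} → V_1 = 13.83
Node n2: branches {R2, R3, V1} → V_2 = 16.99
Node n3: branches {I1, I2, R1, R4, R6, R7, R8, L1, R9, C4} → V_3 = 13.83
Node n4: branches {R1, C1, R3, R4, R5, C3, R8, R10} → V_4 = 7.677
Source currents: i(L1)=-0.1393, i(V1)=-0.1454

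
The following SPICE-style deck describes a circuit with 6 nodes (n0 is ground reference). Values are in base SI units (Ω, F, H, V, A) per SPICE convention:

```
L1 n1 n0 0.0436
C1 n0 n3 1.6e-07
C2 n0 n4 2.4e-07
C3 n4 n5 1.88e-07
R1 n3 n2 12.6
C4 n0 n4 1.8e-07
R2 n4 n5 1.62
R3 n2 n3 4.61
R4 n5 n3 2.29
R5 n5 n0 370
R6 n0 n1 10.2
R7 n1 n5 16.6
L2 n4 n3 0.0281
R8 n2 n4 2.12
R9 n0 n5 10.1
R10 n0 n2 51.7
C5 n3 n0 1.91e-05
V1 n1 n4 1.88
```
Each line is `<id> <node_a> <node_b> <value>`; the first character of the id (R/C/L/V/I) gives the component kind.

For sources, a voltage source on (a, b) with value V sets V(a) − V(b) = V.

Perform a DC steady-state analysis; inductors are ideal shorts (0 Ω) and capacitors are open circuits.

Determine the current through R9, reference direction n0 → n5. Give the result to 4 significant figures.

0.1613 A

Apply KCL at each of the 5 non-ground nodes and solve the resulting linear system.
Node n1: branches {L1, R6, R7, V1} → V_1 = 0.000
Node n2: branches {R1, R3, R8, R10} → V_2 = -1.834
Node n3: branches {C1, R1, R3, R4, L2, C5} → V_3 = -1.880
Node n4: branches {C2, C3, C4, R2, L2, R8, V1} → V_4 = -1.880
Node n5: branches {C3, R2, R4, R5, R7, R9} → V_5 = -1.630
Source currents: i(L1)=0.2012, i(L2)=-0.1230, i(V1)=-0.2994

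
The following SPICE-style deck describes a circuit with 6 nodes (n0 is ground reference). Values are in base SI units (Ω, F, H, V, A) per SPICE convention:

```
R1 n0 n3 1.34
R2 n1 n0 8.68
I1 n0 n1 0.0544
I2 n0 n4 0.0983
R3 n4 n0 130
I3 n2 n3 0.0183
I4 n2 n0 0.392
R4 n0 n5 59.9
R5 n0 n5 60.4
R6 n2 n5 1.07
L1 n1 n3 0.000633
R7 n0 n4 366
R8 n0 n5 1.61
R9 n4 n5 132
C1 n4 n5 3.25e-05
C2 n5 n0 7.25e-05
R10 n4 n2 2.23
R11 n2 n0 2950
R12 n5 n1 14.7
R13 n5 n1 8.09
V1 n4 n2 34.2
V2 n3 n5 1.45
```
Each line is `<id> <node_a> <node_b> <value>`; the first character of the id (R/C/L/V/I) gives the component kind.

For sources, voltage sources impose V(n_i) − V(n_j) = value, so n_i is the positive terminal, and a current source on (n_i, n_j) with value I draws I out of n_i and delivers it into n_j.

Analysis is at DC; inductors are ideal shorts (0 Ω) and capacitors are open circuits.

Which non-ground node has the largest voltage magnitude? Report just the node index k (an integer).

4

Element admittances at DC:
  Y(R1) = 0.7463 S between n0,n3
  Y(R2) = 0.1152 S between n1,n0
  I1: injects 0.0544 A into n1 (from n0)
  I2: injects 0.0983 A into n4 (from n0)
  Y(R3) = 0.007692 S between n4,n0
  I3: injects 0.0183 A into n3 (from n2)
  I4: injects 0.392 A into n0 (from n2)
  Y(R4) = 0.01669 S between n0,n5
  Y(R5) = 0.01656 S between n0,n5
  Y(R6) = 0.9346 S between n2,n5
  L1: short n1↔n3 (DC inductor)
  Y(R7) = 0.002732 S between n0,n4
  Y(R8) = 0.6211 S between n0,n5
  Y(R9) = 0.007576 S between n4,n5
  Y(C1) = 0.000 S between n4,n5
  Y(C2) = 0.000 S between n5,n0
  Y(R10) = 0.4484 S between n4,n2
  Y(R11) = 0.0003390 S between n2,n0
  Y(R12) = 0.06803 S between n5,n1
  Y(R13) = 0.1236 S between n5,n1
  V1: constraint V(n4)−V(n2) = 34.2
  V2: constraint V(n3)−V(n5) = 1.45
Assemble and solve the 8×8 MNA system:
  V(n1)=0.2482  V(n2)=-2.162  V(n3)=0.2482  V(n4)=32.04  V(n5)=-1.202
  i(L1)=-0.2521  i(V1)=-15.82  i(V2)=-0.4190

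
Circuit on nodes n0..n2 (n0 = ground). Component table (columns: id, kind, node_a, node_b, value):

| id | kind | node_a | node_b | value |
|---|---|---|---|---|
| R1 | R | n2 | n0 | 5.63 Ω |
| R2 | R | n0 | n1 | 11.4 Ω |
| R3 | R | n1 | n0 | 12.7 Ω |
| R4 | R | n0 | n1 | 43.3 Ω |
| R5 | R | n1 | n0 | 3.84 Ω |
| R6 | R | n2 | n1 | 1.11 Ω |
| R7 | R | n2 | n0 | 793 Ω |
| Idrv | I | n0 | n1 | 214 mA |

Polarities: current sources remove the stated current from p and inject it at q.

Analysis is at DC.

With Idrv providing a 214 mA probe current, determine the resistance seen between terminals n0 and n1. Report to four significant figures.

R_eq = 1.669 Ω

Element admittances at DC:
  Y(R1) = 0.1776 S between n2,n0
  Y(R2) = 0.08772 S between n0,n1
  Y(R3) = 0.07874 S between n1,n0
  Y(R4) = 0.02309 S between n0,n1
  Y(R5) = 0.2604 S between n1,n0
  Y(R6) = 0.9009 S between n2,n1
  Y(R7) = 0.001261 S between n2,n0
  Idrv: injects 0.214 A into n1 (from n0)
Assemble and solve the 2×2 MNA system:
  V(n1)=0.3571  V(n2)=0.2980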